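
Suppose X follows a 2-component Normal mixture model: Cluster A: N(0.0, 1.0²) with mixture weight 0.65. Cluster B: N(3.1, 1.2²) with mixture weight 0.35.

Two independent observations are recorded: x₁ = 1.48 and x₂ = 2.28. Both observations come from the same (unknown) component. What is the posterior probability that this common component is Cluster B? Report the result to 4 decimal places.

0.8272

P(component k | x) = w_k·f_k(x) / marginal(x), where marginal(x) = Σ_j w_j·f_j(x).
Since both observations come from the same component, the likelihood for component k is f_k(x₁)·f_k(x₂).
  p_A = [(1/(1.0·√(2π)))·exp(−(1.48−0.0)²/(2·1.0²)) = 0.398942·exp(-1.09520) = 0.133435] × [0.0296546] = 0.00395697
  p_B = [(1/(1.2·√(2π)))·exp(−(1.48−3.1)²/(2·1.2²)) = 0.332452·exp(-0.91125) = 0.133653] × [0.263229] = 0.0351812
Multiply by the mixture weights:
  w_A·p_A = 0.65 × 0.00395697 = 0.00257203
  w_B·p_B = 0.35 × 0.0351812 = 0.0123134
Evidence: 0.00257203 + 0.0123134 = 0.0148855
So the posterior for Cluster B is 0.0123134 / 0.0148855 ≈ 0.8272.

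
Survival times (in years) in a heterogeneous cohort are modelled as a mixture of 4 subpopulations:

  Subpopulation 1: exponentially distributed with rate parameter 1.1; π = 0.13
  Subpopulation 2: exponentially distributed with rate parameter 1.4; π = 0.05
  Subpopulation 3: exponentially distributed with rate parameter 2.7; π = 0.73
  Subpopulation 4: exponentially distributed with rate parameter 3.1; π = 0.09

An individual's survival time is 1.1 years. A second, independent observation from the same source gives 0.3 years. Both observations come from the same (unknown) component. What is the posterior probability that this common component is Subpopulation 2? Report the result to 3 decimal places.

Apply Bayes' rule: the posterior for each component is proportional to its prior times its likelihood at x.
Since both observations come from the same component, the likelihood for component k is f_k(x₁)·f_k(x₂).
  L_1 = [0.328017] × [0.790816] = 0.259401
  L_2 = [0.300134] × [0.919866] = 0.276083
  L_3 = [0.138519] × [1.20112] = 0.166377
  L_4 = [0.102428] × [1.22312] = 0.125281
Prior × likelihood for each component:
  P(Z=1)·L_1 = 0.13 × 0.259401 = 0.0337221
  P(Z=2)·L_2 = 0.05 × 0.276083 = 0.0138041
  P(Z=3)·L_3 = 0.73 × 0.166377 = 0.121456
  P(Z=4)·L_4 = 0.09 × 0.125281 = 0.0112753
Normaliser: 0.0337221 + 0.0138041 + 0.121456 + 0.0112753 = 0.180257
P(Subpopulation 2 | x) ≈ 0.077

0.077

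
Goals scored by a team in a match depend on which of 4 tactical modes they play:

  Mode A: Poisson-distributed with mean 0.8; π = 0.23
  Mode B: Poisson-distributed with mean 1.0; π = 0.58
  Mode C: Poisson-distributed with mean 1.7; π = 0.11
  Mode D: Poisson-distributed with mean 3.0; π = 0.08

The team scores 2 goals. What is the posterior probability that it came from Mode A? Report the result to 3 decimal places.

P(component k | x) = π_k·f_k(x) / marginal(x), where marginal(x) = Σ_j π_j·f_j(x).
Evaluate each component's likelihood at the observed value:
  p_A = 0.143785
  p_B = 0.18394
  p_C = 0.263978
  p_D = 0.224042
Prior × likelihood for each component:
  π_A·p_A = 0.23 × 0.143785 = 0.0330706
  π_B·p_B = 0.58 × 0.18394 = 0.106685
  π_C·p_C = 0.11 × 0.263978 = 0.0290375
  π_D·p_D = 0.08 × 0.224042 = 0.0179233
Marginal: 0.0330706 + 0.106685 + 0.0290375 + 0.0179233 = 0.186717
P(Mode A | the observation) ≈ 0.177

0.177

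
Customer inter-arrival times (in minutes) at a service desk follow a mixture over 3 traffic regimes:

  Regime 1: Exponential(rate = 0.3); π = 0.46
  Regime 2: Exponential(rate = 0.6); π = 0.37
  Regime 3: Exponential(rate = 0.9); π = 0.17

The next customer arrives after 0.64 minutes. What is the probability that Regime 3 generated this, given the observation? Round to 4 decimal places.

By Bayes' theorem, P(k | x) = π_k f_k(x) / Σ_j π_j f_j(x).
Exponential densities:
  p_1 = 0.3·e^(−0.3·0.64) = 0.3·e^(−0.1920) = 0.247592
  p_2 = 0.6·e^(−0.6·0.64) = 0.6·e^(−0.3840) = 0.408679
  p_3 = 0.9·e^(−0.9·0.64) = 0.9·e^(−0.5760) = 0.505928
Unnormalised posteriors:
  π_1·p_1 = 0.46 × 0.247592 = 0.113892
  π_2·p_2 = 0.37 × 0.408679 = 0.151211
  π_3·p_3 = 0.17 × 0.505928 = 0.0860078
Normaliser: 0.113892 + 0.151211 + 0.0860078 = 0.351111
So the posterior for Regime 3 is 0.0860078 / 0.351111 ≈ 0.2450.

0.2450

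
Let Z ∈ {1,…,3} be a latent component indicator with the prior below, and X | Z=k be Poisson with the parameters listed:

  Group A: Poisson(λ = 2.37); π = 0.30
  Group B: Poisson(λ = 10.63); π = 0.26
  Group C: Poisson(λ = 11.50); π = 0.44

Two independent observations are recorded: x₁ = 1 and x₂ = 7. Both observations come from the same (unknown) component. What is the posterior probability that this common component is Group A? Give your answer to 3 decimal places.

The responsibility of component k is w_k f_k(x) divided by Σ_j w_j f_j(x).
Since both observations come from the same component, the likelihood for component k is f_k(x₁)·f_k(x₂).
  p_A = [0.221549] × [0.00778987] = 0.00172584
  p_B = [0.000257029] × [0.0735787] = 1.89119e-05
  p_C = [0.000116496] × [0.0534648] = 6.22844e-06
Multiply by the mixture weights:
  w_A·p_A = 0.30 × 0.00172584 = 0.000517752
  w_B·p_B = 0.26 × 1.89119e-05 = 4.91709e-06
  w_C·p_C = 0.44 × 6.22844e-06 = 2.74051e-06
Sum: 0.000517752 + 4.91709e-06 + 2.74051e-06 = 0.000525409
Responsibility of Group A: 0.000517752 / 0.000525409 ≈ 0.985

0.985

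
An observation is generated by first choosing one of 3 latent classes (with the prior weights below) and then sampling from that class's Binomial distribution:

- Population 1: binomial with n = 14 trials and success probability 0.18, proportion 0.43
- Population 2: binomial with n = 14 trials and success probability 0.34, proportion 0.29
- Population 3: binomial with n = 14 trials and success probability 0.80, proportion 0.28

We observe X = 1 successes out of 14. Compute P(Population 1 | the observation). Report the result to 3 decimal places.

0.930

P(component k | x) = π_k·f_k(x) / marginal(x), where marginal(x) = Σ_j π_j·f_j(x).
Component likelihoods at x = 1 successes out of 14:
  f_1 = 0.190977
  f_2 = 0.0214624
  f_3 = 9.17504e-09
Unnormalised posteriors:
  π_1·f_1 = 0.43 × 0.190977 = 0.08212
  π_2·f_2 = 0.29 × 0.0214624 = 0.00622409
  π_3·f_3 = 0.28 × 9.17504e-09 = 2.56901e-09
Normaliser: 0.08212 + 0.00622409 + 2.56901e-09 = 0.0883441
P(Population 1 | data) = 0.08212 / 0.0883441 ≈ 0.930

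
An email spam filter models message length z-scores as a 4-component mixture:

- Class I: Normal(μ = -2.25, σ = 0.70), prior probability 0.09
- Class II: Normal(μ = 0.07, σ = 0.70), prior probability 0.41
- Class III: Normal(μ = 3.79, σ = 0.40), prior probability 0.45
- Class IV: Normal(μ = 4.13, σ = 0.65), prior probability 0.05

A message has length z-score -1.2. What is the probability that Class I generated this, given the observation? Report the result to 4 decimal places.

Apply Bayes' rule: the posterior for each component is proportional to its prior times its likelihood at x.
Normal densities:
  p_I = (1/(0.70·√(2π)))·exp(−(-1.2−-2.25)²/(2·0.70²)) = 0.569918·exp(-1.12500) = 0.185025
  p_II = (1/(0.70·√(2π)))·exp(−(-1.2−0.07)²/(2·0.70²)) = 0.569918·exp(-1.64582) = 0.109911
  p_III = (1/(0.40·√(2π)))·exp(−(-1.2−3.79)²/(2·0.40²)) = 0.997356·exp(-77.81281) = 1.60389e-34
  p_IV = (1/(0.65·√(2π)))·exp(−(-1.2−4.13)²/(2·0.65²)) = 0.613757·exp(-33.62000) = 1.53821e-15
Prior × likelihood for each component:
  π_I·p_I = 0.09 × 0.185025 = 0.0166523
  π_II·p_II = 0.41 × 0.109911 = 0.0450637
  π_III·p_III = 0.45 × 1.60389e-34 = 7.21751e-35
  π_IV·p_IV = 0.05 × 1.53821e-15 = 7.69106e-17
Sum: 0.0166523 + 0.0450637 + 7.21751e-35 + 7.69106e-17 = 0.061716
Responsibility of Class I: 0.0166523 / 0.061716 ≈ 0.2698

0.2698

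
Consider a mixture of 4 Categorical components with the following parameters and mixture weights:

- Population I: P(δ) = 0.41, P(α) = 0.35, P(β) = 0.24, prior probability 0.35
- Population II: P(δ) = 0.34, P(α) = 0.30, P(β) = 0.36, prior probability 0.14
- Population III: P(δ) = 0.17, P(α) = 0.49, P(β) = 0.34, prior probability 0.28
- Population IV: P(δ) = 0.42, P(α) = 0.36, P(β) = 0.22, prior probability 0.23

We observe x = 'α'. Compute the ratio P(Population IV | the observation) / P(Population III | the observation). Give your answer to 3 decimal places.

0.603

Since P(k|x) ∝ P(Z=k) f_k(x), the posterior odds are P(Z=i) f_i(x) / (P(Z=j) f_j(x)).
Categorical probabilities:
  f_I = 0.35
  f_II = 0.3
  f_III = 0.49
  f_IV = 0.36
Odds = (0.23/0.28) × (0.36/0.49) = 0.821429 × 0.734694 ≈ 0.603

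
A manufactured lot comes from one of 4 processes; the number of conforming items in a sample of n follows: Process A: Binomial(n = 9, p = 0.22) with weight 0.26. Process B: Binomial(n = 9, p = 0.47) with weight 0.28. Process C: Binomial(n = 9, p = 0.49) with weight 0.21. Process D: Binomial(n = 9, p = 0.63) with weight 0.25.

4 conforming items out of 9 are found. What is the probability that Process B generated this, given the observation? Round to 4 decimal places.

The responsibility of component k is π_k f_k(x) divided by Σ_j π_j f_j(x).
Component likelihoods at x = 4 conforming items out of 9:
  f_A = C(9,4)·0.22^4·0.78^5 = 126·0.00234256·0.288717 = 0.0852186
  f_B = C(9,4)·0.47^4·0.53^5 = 126·0.0487968·0.0418195 = 0.257123
  f_C = C(9,4)·0.49^4·0.51^5 = 126·0.057648·0.0345025 = 0.250614
  f_D = C(9,4)·0.63^4·0.37^5 = 126·0.15753·0.0069344 = 0.137639
Prior × likelihood for each component:
  π_A·f_A = 0.26 × 0.0852186 = 0.0221568
  π_B·f_B = 0.28 × 0.257123 = 0.0719945
  π_C·f_C = 0.21 × 0.250614 = 0.052629
  π_D·f_D = 0.25 × 0.137639 = 0.0344097
Evidence: 0.0221568 + 0.0719945 + 0.052629 + 0.0344097 = 0.18119
P(Process B | x) ≈ 0.3973

0.3973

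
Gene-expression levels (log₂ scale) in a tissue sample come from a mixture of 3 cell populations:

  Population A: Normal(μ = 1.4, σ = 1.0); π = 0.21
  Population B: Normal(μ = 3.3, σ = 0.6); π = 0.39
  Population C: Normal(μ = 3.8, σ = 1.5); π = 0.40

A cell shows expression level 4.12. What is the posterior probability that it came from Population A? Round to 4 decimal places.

0.0100

Posterior ∝ prior × likelihood, so P(k | x) ∝ π_k f_k(x); normalise over all components.
Evaluate each component's likelihood at the observed value:
  p_A = 0.00987115
  p_B = 0.261322
  p_C = 0.259978
Multiply by the mixture weights:
  π_A·p_A = 0.21 × 0.00987115 = 0.00207294
  π_B·p_B = 0.39 × 0.261322 = 0.101916
  π_C·p_C = 0.40 × 0.259978 = 0.103991
Normaliser: 0.00207294 + 0.101916 + 0.103991 = 0.20798
Responsibility of Population A: 0.00207294 / 0.20798 ≈ 0.0100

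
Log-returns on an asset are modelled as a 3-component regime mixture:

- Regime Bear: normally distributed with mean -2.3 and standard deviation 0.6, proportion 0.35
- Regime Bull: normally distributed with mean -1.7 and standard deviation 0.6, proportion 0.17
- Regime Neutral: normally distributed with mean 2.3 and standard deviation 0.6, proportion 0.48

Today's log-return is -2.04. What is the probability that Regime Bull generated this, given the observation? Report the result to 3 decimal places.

Posterior ∝ prior × likelihood, so P(k | x) ∝ P(Z=k) f_k(x); normalise over all components.
Normal densities:
  L_Bear = 0.605318
  L_Bull = 0.566279
  L_Neutral = 2.89317e-12
Unnormalised posteriors:
  P(Z=Bear)·L_Bear = 0.35 × 0.605318 = 0.211861
  P(Z=Bull)·L_Bull = 0.17 × 0.566279 = 0.0962674
  P(Z=Neutral)·L_Neutral = 0.48 × 2.89317e-12 = 1.38872e-12
Denominator: 0.211861 + 0.0962674 + 1.38872e-12 = 0.308129
P(Regime Bull | the observation) ≈ 0.312

0.312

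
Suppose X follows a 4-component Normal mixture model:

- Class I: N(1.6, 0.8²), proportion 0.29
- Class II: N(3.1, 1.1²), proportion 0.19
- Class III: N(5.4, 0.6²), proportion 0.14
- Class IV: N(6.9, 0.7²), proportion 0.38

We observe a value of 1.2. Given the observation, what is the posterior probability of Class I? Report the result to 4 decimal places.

Apply Bayes' rule: the posterior for each component is proportional to its prior times its likelihood at x.
Component likelihoods at x = 1.2:
  f_I = (1/(0.8·√(2π)))·exp(−(1.2−1.6)²/(2·0.8²)) = 0.498678·exp(-0.12500) = 0.440082
  f_II = (1/(1.1·√(2π)))·exp(−(1.2−3.1)²/(2·1.1²)) = 0.362675·exp(-1.49174) = 0.0815952
  f_III = (1/(0.6·√(2π)))·exp(−(1.2−5.4)²/(2·0.6²)) = 0.664904·exp(-24.50000) = 1.52245e-11
  f_IV = (1/(0.7·√(2π)))·exp(−(1.2−6.9)²/(2·0.7²)) = 0.569918·exp(-33.15306) = 2.27835e-15
Unnormalised posteriors:
  π_I·f_I = 0.29 × 0.440082 = 0.127624
  π_II·f_II = 0.19 × 0.0815952 = 0.0155031
  π_III·f_III = 0.14 × 1.52245e-11 = 2.13143e-12
  π_IV·f_IV = 0.38 × 2.27835e-15 = 8.65773e-16
Normaliser: 0.127624 + 0.0155031 + 2.13143e-12 + 8.65773e-16 = 0.143127
So the posterior for Class I is 0.127624 / 0.143127 ≈ 0.8917.

0.8917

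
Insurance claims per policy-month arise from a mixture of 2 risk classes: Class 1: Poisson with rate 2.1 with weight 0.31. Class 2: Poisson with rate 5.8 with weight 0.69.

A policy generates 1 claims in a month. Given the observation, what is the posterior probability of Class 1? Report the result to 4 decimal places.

0.8681

P(component k | x) = w_k·f_k(x) / marginal(x), where marginal(x) = Σ_j w_j·f_j(x).
Evaluate each component's likelihood at the observed value:
  L_1 = e^(−2.1)·2.1^1/1! = 0.257158
  L_2 = e^(−5.8)·5.8^1/1! = 0.0175598
Prior × likelihood for each component:
  w_1·L_1 = 0.31 × 0.257158 = 0.0797191
  w_2·L_2 = 0.69 × 0.0175598 = 0.0121163
Denominator: 0.0797191 + 0.0121163 = 0.0918354
P(Class 1 | 1 claims) ≈ 0.8681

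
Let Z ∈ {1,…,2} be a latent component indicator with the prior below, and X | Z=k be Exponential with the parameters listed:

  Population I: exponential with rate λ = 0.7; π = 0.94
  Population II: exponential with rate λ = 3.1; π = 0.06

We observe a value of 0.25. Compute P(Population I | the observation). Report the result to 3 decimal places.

0.866

By Bayes' theorem, P(k | x) = π_k f_k(x) / Σ_j π_j f_j(x).
Component likelihoods at x = 0.25:
  f_I = 0.7·e^(−0.7·0.25) = 0.7·e^(−0.1750) = 0.58762
  f_II = 3.1·e^(−3.1·0.25) = 3.1·e^(−0.7750) = 1.42818
Weight by the priors:
  π_I·f_I = 0.94 × 0.58762 = 0.552363
  π_II·f_II = 0.06 × 1.42818 = 0.0856909
Denominator: 0.552363 + 0.0856909 = 0.638054
P(Population I | data) = 0.552363 / 0.638054 ≈ 0.866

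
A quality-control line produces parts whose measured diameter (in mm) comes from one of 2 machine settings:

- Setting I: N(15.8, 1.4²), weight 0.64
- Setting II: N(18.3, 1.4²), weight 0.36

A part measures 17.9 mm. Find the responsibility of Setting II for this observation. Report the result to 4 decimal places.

P(component k | x) = π_k·f_k(x) / marginal(x), where marginal(x) = Σ_j π_j·f_j(x).
Normal densities:
  L_I = 0.0925126
  L_II = 0.273562
Unnormalised posteriors:
  π_I·L_I = 0.64 × 0.0925126 = 0.059208
  π_II·L_II = 0.36 × 0.273562 = 0.0984823
Marginal: 0.059208 + 0.0984823 = 0.15769
P(Setting II | the observation) = 0.0984823 / 0.15769 ≈ 0.6245

0.6245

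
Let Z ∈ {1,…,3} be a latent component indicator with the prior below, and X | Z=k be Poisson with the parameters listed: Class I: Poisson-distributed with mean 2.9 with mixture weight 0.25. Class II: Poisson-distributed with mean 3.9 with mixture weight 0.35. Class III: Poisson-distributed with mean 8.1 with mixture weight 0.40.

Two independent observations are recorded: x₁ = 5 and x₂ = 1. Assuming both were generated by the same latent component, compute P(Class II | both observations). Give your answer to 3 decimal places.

0.523

By Bayes' theorem, P(k | x) = w_k f_k(x) / Σ_j w_j f_j(x).
Since both observations come from the same component, the likelihood for component k is f_k(x₁)·f_k(x₂).
  L_I = [e^(−2.9)·2.9^5/5! = 0.0940491] × [0.159567] = 0.0150072
  L_II = [e^(−3.9)·3.9^5/5! = 0.152193] × [0.0789435] = 0.0120146
  L_III = [e^(−8.1)·8.1^5/5! = 0.088198] × [0.00245867] = 0.000216849
Weight by the priors:
  w_I·L_I = 0.25 × 0.0150072 = 0.00375179
  w_II·L_II = 0.35 × 0.0120146 = 0.00420511
  w_III·L_III = 0.40 × 0.000216849 = 8.67398e-05
Denominator: 0.00375179 + 0.00420511 + 8.67398e-05 = 0.00804364
Responsibility of Class II: 0.00420511 / 0.00804364 ≈ 0.523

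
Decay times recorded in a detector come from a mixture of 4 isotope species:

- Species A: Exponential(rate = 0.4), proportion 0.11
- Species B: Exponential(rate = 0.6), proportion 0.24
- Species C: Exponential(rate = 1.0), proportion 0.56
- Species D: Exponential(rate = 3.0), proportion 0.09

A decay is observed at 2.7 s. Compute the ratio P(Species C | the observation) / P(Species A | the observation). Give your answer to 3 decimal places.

2.519

Posterior odds = (π_i f_i(x)) / (π_j f_j(x)); the normalising sum cancels.
Component likelihoods at x = 2.7 s:
  p_A = 0.135838
  p_B = 0.118739
  p_C = 0.0672055
  p_D = 0.000910617
Posterior odds = (π_C·p_C) / (π_A·p_A) = (0.56·0.0672055) / (0.11·0.135838) = 0.0376351 / 0.0149422 ≈ 2.519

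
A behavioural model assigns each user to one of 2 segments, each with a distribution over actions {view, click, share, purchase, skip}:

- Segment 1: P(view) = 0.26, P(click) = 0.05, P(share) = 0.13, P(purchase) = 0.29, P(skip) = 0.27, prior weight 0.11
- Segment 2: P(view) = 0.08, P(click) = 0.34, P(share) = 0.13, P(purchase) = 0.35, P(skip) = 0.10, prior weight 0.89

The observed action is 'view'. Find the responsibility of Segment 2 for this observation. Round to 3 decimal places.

By Bayes' theorem, P(k | x) = π_k f_k(x) / Σ_j π_j f_j(x).
Categorical probabilities:
  p_1 = 0.26
  p_2 = 0.08
Multiply by the mixture weights:
  π_1·p_1 = 0.11 × 0.26 = 0.0286
  π_2·p_2 = 0.89 × 0.08 = 0.0712
Denominator: 0.0286 + 0.0712 = 0.0998
So the posterior for Segment 2 is 0.0712 / 0.0998 ≈ 0.713.

0.713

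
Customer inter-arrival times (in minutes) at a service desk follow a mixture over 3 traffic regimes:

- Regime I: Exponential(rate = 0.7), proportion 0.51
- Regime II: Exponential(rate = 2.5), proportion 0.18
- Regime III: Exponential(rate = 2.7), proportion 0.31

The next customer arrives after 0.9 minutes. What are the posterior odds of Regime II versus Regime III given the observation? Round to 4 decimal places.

0.6437

The posterior odds equal the prior odds times the likelihood ratio: (w_i/w_j)·(f_i(x)/f_j(x)).
Evaluate each component's likelihood at the observed value:
  f_I = 0.7·e^(−0.7·0.9) = 0.7·e^(−0.6300) = 0.372814
  f_II = 2.5·e^(−2.5·0.9) = 2.5·e^(−2.2500) = 0.263498
  f_III = 2.7·e^(−2.7·0.9) = 2.7·e^(−2.4300) = 0.237699
Posterior odds = (w_II·f_II) / (w_III·f_III) = (0.18·0.263498) / (0.31·0.237699) = 0.0474297 / 0.0736868 ≈ 0.6437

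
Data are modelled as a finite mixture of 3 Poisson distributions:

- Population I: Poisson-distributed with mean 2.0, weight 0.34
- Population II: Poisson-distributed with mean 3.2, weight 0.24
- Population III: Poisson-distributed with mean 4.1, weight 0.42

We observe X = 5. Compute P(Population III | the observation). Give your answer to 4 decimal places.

0.6291

By Bayes' theorem, P(k | x) = w_k f_k(x) / Σ_j w_j f_j(x).
Poisson probabilities:
  L_I = e^(−2.0)·2.0^5/5! = 0.0360894
  L_II = e^(−3.2)·3.2^5/5! = 0.113979
  L_III = e^(−4.1)·4.1^5/5! = 0.160004
Weight by the priors:
  w_I·L_I = 0.34 × 0.0360894 = 0.0122704
  w_II·L_II = 0.24 × 0.113979 = 0.0273551
  w_III·L_III = 0.42 × 0.160004 = 0.0672017
Sum: 0.0122704 + 0.0273551 + 0.0672017 = 0.106827
P(Population III | data) ≈ 0.6291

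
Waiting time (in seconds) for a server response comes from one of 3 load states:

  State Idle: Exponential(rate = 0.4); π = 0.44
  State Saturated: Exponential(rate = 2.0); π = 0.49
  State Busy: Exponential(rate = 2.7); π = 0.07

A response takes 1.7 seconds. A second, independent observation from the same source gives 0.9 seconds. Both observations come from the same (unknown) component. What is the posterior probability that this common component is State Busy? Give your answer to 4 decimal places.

P(component k | x) = P(Z=k)·f_k(x) / marginal(x), where marginal(x) = Σ_j P(Z=j)·f_j(x).
Since both observations come from the same component, the likelihood for component k is f_k(x₁)·f_k(x₂).
  p_Idle = [0.202647] × [0.279071] = 0.0565527
  p_Saturated = [0.0667465] × [0.330598] = 0.0220663
  p_Busy = [0.0274127] × [0.237699] = 0.00651599
Unnormalised posteriors:
  P(Z=Idle)·p_Idle = 0.44 × 0.0565527 = 0.0248832
  P(Z=Saturated)·p_Saturated = 0.49 × 0.0220663 = 0.0108125
  P(Z=Busy)·p_Busy = 0.07 × 0.00651599 = 0.000456119
Normaliser: 0.0248832 + 0.0108125 + 0.000456119 = 0.0361518
Responsibility of State Busy: 0.000456119 / 0.0361518 ≈ 0.0126

0.0126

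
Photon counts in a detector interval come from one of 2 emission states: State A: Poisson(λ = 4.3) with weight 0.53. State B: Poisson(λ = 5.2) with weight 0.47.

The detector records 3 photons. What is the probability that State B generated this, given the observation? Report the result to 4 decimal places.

0.3894

Apply Bayes' rule: the posterior for each component is proportional to its prior times its likelihood at x.
Evaluate each component's likelihood at the observed value:
  L_A = e^(−4.3)·4.3^3/3! = 0.179799
  L_B = e^(−5.2)·5.2^3/3! = 0.129279
Unnormalised posteriors:
  π_A·L_A = 0.53 × 0.179799 = 0.0952936
  π_B·L_B = 0.47 × 0.129279 = 0.0607611
Denominator: 0.0952936 + 0.0607611 = 0.156055
P(State B | x) ≈ 0.3894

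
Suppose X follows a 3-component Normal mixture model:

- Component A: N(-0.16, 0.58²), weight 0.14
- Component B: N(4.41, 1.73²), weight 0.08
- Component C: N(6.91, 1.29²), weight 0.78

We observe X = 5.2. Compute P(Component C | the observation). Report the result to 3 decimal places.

0.858

Apply Bayes' rule: the posterior for each component is proportional to its prior times its likelihood at x.
Evaluate each component's likelihood at the observed value:
  p_A = (1/(0.58·√(2π)))·exp(−(5.2−-0.16)²/(2·0.58²)) = 0.687832·exp(-42.70155) = 1.96081e-19
  p_B = (1/(1.73·√(2π)))·exp(−(5.2−4.41)²/(2·1.73²)) = 0.230602·exp(-0.10426) = 0.20777
  p_C = (1/(1.29·√(2π)))·exp(−(5.2−6.91)²/(2·1.29²)) = 0.309258·exp(-0.87858) = 0.128457
Unnormalised posteriors:
  w_A·p_A = 0.14 × 1.96081e-19 = 2.74514e-20
  w_B·p_B = 0.08 × 0.20777 = 0.0166216
  w_C·p_C = 0.78 × 0.128457 = 0.100196
Normaliser: 2.74514e-20 + 0.0166216 + 0.100196 = 0.116818
Responsibility of Component C: 0.100196 / 0.116818 ≈ 0.858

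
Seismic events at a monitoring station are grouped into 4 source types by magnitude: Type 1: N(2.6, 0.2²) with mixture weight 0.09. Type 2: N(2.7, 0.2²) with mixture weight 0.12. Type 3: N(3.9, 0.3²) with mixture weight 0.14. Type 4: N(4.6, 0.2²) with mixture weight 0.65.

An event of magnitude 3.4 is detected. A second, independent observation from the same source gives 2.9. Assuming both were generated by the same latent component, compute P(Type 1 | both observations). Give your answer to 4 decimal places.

P(component k | x) = π_k·f_k(x) / marginal(x), where marginal(x) = Σ_j π_j·f_j(x).
Since both observations come from the same component, the likelihood for component k is f_k(x₁)·f_k(x₂).
  L_1 = [0.000669151] × [0.647588] = 0.000433334
  L_2 = [0.00436341] × [1.20985] = 0.00527909
  L_3 = [0.33159] × [0.00514093] = 0.00170468
  L_4 = [3.03794e-08] × [4.08312e-16] = 1.24043e-23
Unnormalised posteriors:
  π_1·L_1 = 0.09 × 0.000433334 = 3.90001e-05
  π_2·L_2 = 0.12 × 0.00527909 = 0.000633491
  π_3·L_3 = 0.14 × 0.00170468 = 0.000238656
  π_4·L_4 = 0.65 × 1.24043e-23 = 8.06278e-24
Marginal: 3.90001e-05 + 0.000633491 + 0.000238656 + 8.06278e-24 = 0.000911147
So the posterior for Type 1 is 3.90001e-05 / 0.000911147 ≈ 0.0428.

0.0428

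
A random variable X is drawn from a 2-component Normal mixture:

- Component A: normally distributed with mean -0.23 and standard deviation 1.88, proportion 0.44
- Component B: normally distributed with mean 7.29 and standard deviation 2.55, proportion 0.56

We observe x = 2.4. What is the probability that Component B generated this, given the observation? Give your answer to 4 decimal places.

Apply Bayes' rule: the posterior for each component is proportional to its prior times its likelihood at x.
Component likelihoods at x = 2.4:
  p_A = 0.0797609
  p_B = 0.0248794
Multiply by the mixture weights:
  π_A·p_A = 0.44 × 0.0797609 = 0.0350948
  π_B·p_B = 0.56 × 0.0248794 = 0.0139324
Marginal: 0.0350948 + 0.0139324 = 0.0490272
So the posterior for Component B is 0.0139324 / 0.0490272 ≈ 0.2842.

0.2842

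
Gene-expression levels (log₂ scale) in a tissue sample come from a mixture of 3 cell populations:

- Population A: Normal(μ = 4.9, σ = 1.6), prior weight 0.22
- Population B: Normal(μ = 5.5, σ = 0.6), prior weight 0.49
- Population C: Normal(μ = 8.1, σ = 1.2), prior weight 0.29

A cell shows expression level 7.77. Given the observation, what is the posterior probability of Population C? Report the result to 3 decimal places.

The responsibility of component k is w_k f_k(x) divided by Σ_j w_j f_j(x).
Component likelihoods at x = 7.77:
  p_A = 0.0499011
  p_B = 0.00051832
  p_C = 0.320116
Weight by the priors:
  w_A·p_A = 0.22 × 0.0499011 = 0.0109782
  w_B·p_B = 0.49 × 0.00051832 = 0.000253977
  w_C·p_C = 0.29 × 0.320116 = 0.0928336
Evidence: 0.0109782 + 0.000253977 + 0.0928336 = 0.104066
So the posterior for Population C is 0.0928336 / 0.104066 ≈ 0.892.

0.892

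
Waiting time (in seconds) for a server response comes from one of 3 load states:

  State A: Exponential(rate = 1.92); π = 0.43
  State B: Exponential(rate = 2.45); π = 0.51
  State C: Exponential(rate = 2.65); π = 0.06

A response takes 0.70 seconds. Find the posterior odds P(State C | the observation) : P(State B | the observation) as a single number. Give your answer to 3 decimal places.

Posterior odds = (P(Z=i) f_i(x)) / (P(Z=j) f_j(x)); the normalising sum cancels.
Component likelihoods at x = 0.70 seconds:
  p_A = 0.500737
  p_B = 0.440911
  p_C = 0.4146
0.024876 / 0.224865 ≈ 0.111

0.111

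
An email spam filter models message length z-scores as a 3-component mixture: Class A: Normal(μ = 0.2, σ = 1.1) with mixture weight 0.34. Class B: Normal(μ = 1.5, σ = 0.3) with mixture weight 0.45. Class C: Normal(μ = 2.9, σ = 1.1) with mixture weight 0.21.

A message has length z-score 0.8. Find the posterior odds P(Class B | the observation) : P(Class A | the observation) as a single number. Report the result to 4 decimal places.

Since P(k|x) ∝ π_k f_k(x), the posterior odds are π_i f_i(x) / (π_j f_j(x)).
Normal densities:
  f_A = (1/(1.1·√(2π)))·exp(−(0.8−0.2)²/(2·1.1²)) = 0.362675·exp(-0.14876) = 0.312544
  f_B = (1/(0.3·√(2π)))·exp(−(0.8−1.5)²/(2·0.3²)) = 1.329808·exp(-2.72222) = 0.0874063
  f_C = (1/(1.1·√(2π)))·exp(−(0.8−2.9)²/(2·1.1²)) = 0.362675·exp(-1.82231) = 0.0586268
0.0393328 / 0.106265 ≈ 0.3701

0.3701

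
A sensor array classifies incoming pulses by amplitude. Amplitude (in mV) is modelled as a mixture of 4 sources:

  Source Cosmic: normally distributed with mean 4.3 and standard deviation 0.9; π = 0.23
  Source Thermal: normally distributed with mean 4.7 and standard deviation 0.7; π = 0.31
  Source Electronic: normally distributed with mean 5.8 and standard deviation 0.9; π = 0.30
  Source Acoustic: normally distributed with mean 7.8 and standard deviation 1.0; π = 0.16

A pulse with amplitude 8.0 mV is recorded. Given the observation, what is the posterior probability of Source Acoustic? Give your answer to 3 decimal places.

Apply Bayes' rule: the posterior for each component is proportional to its prior times its likelihood at x.
Component likelihoods at x = 8.0 mV:
  f_Cosmic = (1/(0.9·√(2π)))·exp(−(8.0−4.3)²/(2·0.9²)) = 0.443269·exp(-8.45062) = 9.4757e-05
  f_Thermal = (1/(0.7·√(2π)))·exp(−(8.0−4.7)²/(2·0.7²)) = 0.569918·exp(-11.11224) = 8.50796e-06
  f_Electronic = (1/(0.9·√(2π)))·exp(−(8.0−5.8)²/(2·0.9²)) = 0.443269·exp(-2.98765) = 0.0223432
  f_Acoustic = (1/(1.0·√(2π)))·exp(−(8.0−7.8)²/(2·1.0²)) = 0.398942·exp(-0.02000) = 0.391043
Unnormalised posteriors:
  π_Cosmic·f_Cosmic = 0.23 × 9.4757e-05 = 2.17941e-05
  π_Thermal·f_Thermal = 0.31 × 8.50796e-06 = 2.63747e-06
  π_Electronic·f_Electronic = 0.30 × 0.0223432 = 0.00670297
  π_Acoustic·f_Acoustic = 0.16 × 0.391043 = 0.0625668
Marginal: 2.17941e-05 + 2.63747e-06 + 0.00670297 + 0.0625668 = 0.0692942
P(Source Acoustic | 8.0 mV) ≈ 0.903

0.903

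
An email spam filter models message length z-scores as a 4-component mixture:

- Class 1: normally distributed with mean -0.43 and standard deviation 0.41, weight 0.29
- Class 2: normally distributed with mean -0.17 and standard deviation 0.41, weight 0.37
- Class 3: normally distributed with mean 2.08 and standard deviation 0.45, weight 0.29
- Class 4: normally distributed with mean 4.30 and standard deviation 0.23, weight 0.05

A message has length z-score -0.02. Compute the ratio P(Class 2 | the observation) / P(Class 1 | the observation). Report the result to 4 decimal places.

The posterior odds equal the prior odds times the likelihood ratio: (π_i/π_j)·(f_i(x)/f_j(x)).
Evaluate each component's likelihood at the observed value:
  L_1 = (1/(0.41·√(2π)))·exp(−(-0.02−-0.43)²/(2·0.41²)) = 0.973030·exp(-0.50000) = 0.590172
  L_2 = (1/(0.41·√(2π)))·exp(−(-0.02−-0.17)²/(2·0.41²)) = 0.973030·exp(-0.06692) = 0.910042
  L_3 = (1/(0.45·√(2π)))·exp(−(-0.02−2.08)²/(2·0.45²)) = 0.886538·exp(-10.88889) = 1.65468e-05
  L_4 = (1/(0.23·√(2π)))·exp(−(-0.02−4.30)²/(2·0.23²)) = 1.734532·exp(-176.39319) = 4.29132e-77
0.336715 / 0.17115 ≈ 1.9674

1.9674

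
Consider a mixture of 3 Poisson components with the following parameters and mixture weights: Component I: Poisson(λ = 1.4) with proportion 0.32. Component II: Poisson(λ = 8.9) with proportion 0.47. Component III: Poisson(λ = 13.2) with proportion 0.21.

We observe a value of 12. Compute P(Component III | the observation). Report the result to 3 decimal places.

0.407

Apply Bayes' rule: the posterior for each component is proportional to its prior times its likelihood at x.
Component likelihoods at x = 12:
  p_I = 2.91868e-08
  p_II = 0.070327
  p_III = 0.108109
Prior × likelihood for each component:
  π_I·p_I = 0.32 × 2.91868e-08 = 9.33979e-09
  π_II·p_II = 0.47 × 0.070327 = 0.0330537
  π_III·p_III = 0.21 × 0.108109 = 0.022703
Denominator: 9.33979e-09 + 0.0330537 + 0.022703 = 0.0557567
P(Component III | 12) ≈ 0.407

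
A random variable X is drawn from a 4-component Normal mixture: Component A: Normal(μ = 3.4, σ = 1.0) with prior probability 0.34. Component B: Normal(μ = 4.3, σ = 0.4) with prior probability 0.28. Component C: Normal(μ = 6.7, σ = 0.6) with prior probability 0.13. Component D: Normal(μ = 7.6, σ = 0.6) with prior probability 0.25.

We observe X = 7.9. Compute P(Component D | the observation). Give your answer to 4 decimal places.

Posterior ∝ prior × likelihood, so P(k | x) ∝ π_k f_k(x); normalise over all components.
Evaluate each component's likelihood at the observed value:
  f_A = 1.59837e-05
  f_B = 2.56994e-18
  f_C = 0.0899849
  f_D = 0.586776
Weight by the priors:
  π_A·f_A = 0.34 × 1.59837e-05 = 5.43447e-06
  π_B·f_B = 0.28 × 2.56994e-18 = 7.19584e-19
  π_C·f_C = 0.13 × 0.0899849 = 0.011698
  π_D·f_D = 0.25 × 0.586776 = 0.146694
Marginal: 5.43447e-06 + 7.19584e-19 + 0.011698 + 0.146694 = 0.158397
Responsibility of Component D: 0.146694 / 0.158397 ≈ 0.9261

0.9261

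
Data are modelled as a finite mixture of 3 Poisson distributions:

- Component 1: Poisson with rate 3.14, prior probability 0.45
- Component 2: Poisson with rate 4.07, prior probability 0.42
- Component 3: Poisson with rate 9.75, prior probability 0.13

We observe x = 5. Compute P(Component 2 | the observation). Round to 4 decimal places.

0.5478

Apply Bayes' rule: the posterior for each component is proportional to its prior times its likelihood at x.
Evaluate each component's likelihood at the observed value:
  p_1 = 0.110099
  p_2 = 0.158932
  p_3 = 0.0428026
Unnormalised posteriors:
  w_1·p_1 = 0.45 × 0.110099 = 0.0495444
  w_2·p_2 = 0.42 × 0.158932 = 0.0667516
  w_3·p_3 = 0.13 × 0.0428026 = 0.00556434
Sum: 0.0495444 + 0.0667516 + 0.00556434 = 0.12186
P(Component 2 | x) = 0.0667516 / 0.12186 ≈ 0.5478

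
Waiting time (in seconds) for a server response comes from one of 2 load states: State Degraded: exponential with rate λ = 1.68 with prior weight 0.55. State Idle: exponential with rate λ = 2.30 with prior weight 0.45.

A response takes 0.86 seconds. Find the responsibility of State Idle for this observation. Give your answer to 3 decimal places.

0.397

By Bayes' theorem, P(k | x) = P(Z=k) f_k(x) / Σ_j P(Z=j) f_j(x).
Evaluate each component's likelihood at the observed value:
  L_Degraded = 1.68·e^(−1.68·0.86) = 1.68·e^(−1.4448) = 0.396133
  L_Idle = 2.30·e^(−2.30·0.86) = 2.30·e^(−1.9780) = 0.318195
Multiply by the mixture weights:
  P(Z=Degraded)·L_Degraded = 0.55 × 0.396133 = 0.217873
  P(Z=Idle)·L_Idle = 0.45 × 0.318195 = 0.143188
Marginal: 0.217873 + 0.143188 = 0.361061
P(State Idle | data) ≈ 0.397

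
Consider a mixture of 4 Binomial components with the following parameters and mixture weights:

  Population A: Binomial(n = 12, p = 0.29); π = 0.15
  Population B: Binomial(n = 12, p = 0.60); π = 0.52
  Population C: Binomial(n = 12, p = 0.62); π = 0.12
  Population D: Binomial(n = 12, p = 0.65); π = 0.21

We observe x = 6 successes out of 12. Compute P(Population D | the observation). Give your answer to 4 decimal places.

Posterior ∝ prior × likelihood, so P(k | x) ∝ π_k f_k(x); normalise over all components.
Component likelihoods at x = 6 successes out of 12:
  f_A = 0.0704061
  f_B = 0.176579
  f_C = 0.158024
  f_D = 0.128103
Prior × likelihood for each component:
  π_A·f_A = 0.15 × 0.0704061 = 0.0105609
  π_B·f_B = 0.52 × 0.176579 = 0.0918212
  π_C·f_C = 0.12 × 0.158024 = 0.0189629
  π_D·f_D = 0.21 × 0.128103 = 0.0269017
Evidence: 0.0105609 + 0.0918212 + 0.0189629 + 0.0269017 = 0.148247
So the posterior for Population D is 0.0269017 / 0.148247 ≈ 0.1815.

0.1815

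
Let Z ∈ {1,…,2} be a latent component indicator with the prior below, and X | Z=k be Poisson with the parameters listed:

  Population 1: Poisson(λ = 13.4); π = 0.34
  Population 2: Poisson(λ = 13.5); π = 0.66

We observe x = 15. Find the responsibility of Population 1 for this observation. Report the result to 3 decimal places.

P(component k | x) = w_k·f_k(x) / marginal(x), where marginal(x) = Σ_j w_j·f_j(x).
Evaluate each component's likelihood at the observed value:
  L_1 = e^(−13.4)·13.4^15/15! = 0.0934386
  L_2 = e^(−13.5)·13.5^15/15! = 0.0945217
Multiply by the mixture weights:
  w_1·L_1 = 0.34 × 0.0934386 = 0.0317691
  w_2·L_2 = 0.66 × 0.0945217 = 0.0623843
Evidence: 0.0317691 + 0.0623843 = 0.0941534
Responsibility of Population 1: 0.0317691 / 0.0941534 ≈ 0.337

0.337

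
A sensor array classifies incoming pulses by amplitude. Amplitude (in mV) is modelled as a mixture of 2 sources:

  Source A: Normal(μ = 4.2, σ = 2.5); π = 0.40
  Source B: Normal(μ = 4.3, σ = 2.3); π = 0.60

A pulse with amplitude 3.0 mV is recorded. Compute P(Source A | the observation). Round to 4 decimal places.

0.3907

Posterior ∝ prior × likelihood, so P(k | x) ∝ π_k f_k(x); normalise over all components.
Component likelihoods at x = 3.0 mV:
  f_A = 0.142213
  f_B = 0.147846
Unnormalised posteriors:
  π_A·f_A = 0.40 × 0.142213 = 0.0568852
  π_B·f_B = 0.60 × 0.147846 = 0.0887077
Sum: 0.0568852 + 0.0887077 = 0.145593
P(Source A | x) = 0.0568852 / 0.145593 ≈ 0.3907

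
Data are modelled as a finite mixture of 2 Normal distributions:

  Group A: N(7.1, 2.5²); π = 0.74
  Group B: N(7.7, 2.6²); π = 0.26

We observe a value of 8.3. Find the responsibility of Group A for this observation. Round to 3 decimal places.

0.730

By Bayes' theorem, P(k | x) = P(Z=k) f_k(x) / Σ_j P(Z=j) f_j(x).
Evaluate each component's likelihood at the observed value:
  f_A = 0.142213
  f_B = 0.149408
Weight by the priors:
  P(Z=A)·f_A = 0.74 × 0.142213 = 0.105238
  P(Z=B)·f_B = 0.26 × 0.149408 = 0.038846
Normaliser: 0.105238 + 0.038846 = 0.144084
P(Group A | data) ≈ 0.730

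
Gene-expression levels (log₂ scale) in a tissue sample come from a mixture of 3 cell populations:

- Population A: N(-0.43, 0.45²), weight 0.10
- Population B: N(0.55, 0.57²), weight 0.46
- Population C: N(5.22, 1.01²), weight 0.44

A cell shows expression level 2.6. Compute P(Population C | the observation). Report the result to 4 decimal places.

0.9232

Posterior ∝ prior × likelihood, so P(k | x) ∝ w_k f_k(x); normalise over all components.
Normal densities:
  f_A = (1/(0.45·√(2π)))·exp(−(2.6−-0.43)²/(2·0.45²)) = 0.886538·exp(-22.66889) = 1.26685e-10
  f_B = (1/(0.57·√(2π)))·exp(−(2.6−0.55)²/(2·0.57²)) = 0.699899·exp(-6.46737) = 0.00108715
  f_C = (1/(1.01·√(2π)))·exp(−(2.6−5.22)²/(2·1.01²)) = 0.394992·exp(-3.36457) = 0.0136576
Unnormalised posteriors:
  w_A·f_A = 0.10 × 1.26685e-10 = 1.26685e-11
  w_B·f_B = 0.46 × 0.00108715 = 0.00050009
  w_C·f_C = 0.44 × 0.0136576 = 0.00600933
Evidence: 1.26685e-11 + 0.00050009 + 0.00600933 = 0.00650942
Responsibility of Population C: 0.00600933 / 0.00650942 ≈ 0.9232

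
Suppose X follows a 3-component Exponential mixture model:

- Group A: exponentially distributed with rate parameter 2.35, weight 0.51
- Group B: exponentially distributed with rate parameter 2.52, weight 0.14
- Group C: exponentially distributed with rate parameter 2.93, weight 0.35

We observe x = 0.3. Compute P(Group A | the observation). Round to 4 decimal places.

0.5003

Posterior ∝ prior × likelihood, so P(k | x) ∝ π_k f_k(x); normalise over all components.
Component likelihoods at x = 0.3:
  f_A = 1.16116
  f_B = 1.18324
  f_C = 1.21653
Weight by the priors:
  π_A·f_A = 0.51 × 1.16116 = 0.592189
  π_B·f_B = 0.14 × 1.18324 = 0.165654
  π_C·f_C = 0.35 × 1.21653 = 0.425785
Normaliser: 0.592189 + 0.165654 + 0.425785 = 1.18363
Responsibility of Group A: 0.592189 / 1.18363 ≈ 0.5003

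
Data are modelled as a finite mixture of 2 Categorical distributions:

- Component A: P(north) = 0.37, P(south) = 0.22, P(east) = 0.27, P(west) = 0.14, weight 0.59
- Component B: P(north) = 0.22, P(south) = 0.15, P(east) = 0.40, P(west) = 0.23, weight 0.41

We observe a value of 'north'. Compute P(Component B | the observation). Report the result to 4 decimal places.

0.2924

By Bayes' theorem, P(k | x) = P(Z=k) f_k(x) / Σ_j P(Z=j) f_j(x).
Component likelihoods at x = 'north':
  f_A = P(north | comp) = 0.37
  f_B = P(north | comp) = 0.22
Prior × likelihood for each component:
  P(Z=A)·f_A = 0.59 × 0.37 = 0.2183
  P(Z=B)·f_B = 0.41 × 0.22 = 0.0902
Evidence: 0.2183 + 0.0902 = 0.3085
P(Component B | 'north') ≈ 0.2924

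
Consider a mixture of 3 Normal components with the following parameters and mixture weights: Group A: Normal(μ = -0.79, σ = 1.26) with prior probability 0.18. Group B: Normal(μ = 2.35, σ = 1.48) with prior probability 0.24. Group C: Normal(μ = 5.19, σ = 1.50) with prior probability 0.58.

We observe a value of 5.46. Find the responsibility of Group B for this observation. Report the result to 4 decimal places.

0.0448

Posterior ∝ prior × likelihood, so P(k | x) ∝ w_k f_k(x); normalise over all components.
Component likelihoods at x = 5.46:
  p_A = (1/(1.26·√(2π)))·exp(−(5.46−-0.79)²/(2·1.26²)) = 0.316621·exp(-12.30237) = 1.43776e-06
  p_B = (1/(1.48·√(2π)))·exp(−(5.46−2.35)²/(2·1.48²)) = 0.269556·exp(-2.20784) = 0.0296344
  p_C = (1/(1.50·√(2π)))·exp(−(5.46−5.19)²/(2·1.50²)) = 0.265962·exp(-0.01620) = 0.261688
Unnormalised posteriors:
  w_A·p_A = 0.18 × 1.43776e-06 = 2.58797e-07
  w_B·p_B = 0.24 × 0.0296344 = 0.00711226
  w_C·p_C = 0.58 × 0.261688 = 0.151779
Evidence: 2.58797e-07 + 0.00711226 + 0.151779 = 0.158891
So the posterior for Group B is 0.00711226 / 0.158891 ≈ 0.0448.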